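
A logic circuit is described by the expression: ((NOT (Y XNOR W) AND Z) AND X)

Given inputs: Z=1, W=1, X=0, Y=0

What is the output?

Substituting: ((NOT (0 XNOR 1) AND 1) AND 0)
= 0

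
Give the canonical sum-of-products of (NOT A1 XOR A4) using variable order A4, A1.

Σm(0, 3) = (NOT A4 AND NOT A1) OR (A4 AND A1)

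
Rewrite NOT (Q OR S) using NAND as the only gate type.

(((Q NAND Q) NAND (S NAND S)) NAND ((Q NAND Q) NAND (S NAND S)))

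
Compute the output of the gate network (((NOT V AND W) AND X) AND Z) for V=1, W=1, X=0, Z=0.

Substituting: (((NOT 1 AND 1) AND 0) AND 0)
= 0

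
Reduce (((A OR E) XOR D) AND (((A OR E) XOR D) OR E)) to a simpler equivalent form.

By absorption (E AND (E OR v) = E):
= ((A OR E) XOR D)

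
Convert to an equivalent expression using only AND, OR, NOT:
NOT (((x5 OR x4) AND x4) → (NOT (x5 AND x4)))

((x5 OR x4) AND x4) AND (x5 AND x4)
(Negated implication: NOT(A → B) = A AND NOT B)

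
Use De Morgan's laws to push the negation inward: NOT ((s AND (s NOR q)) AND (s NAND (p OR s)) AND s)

NOT (s AND (s NOR q)) OR NOT (s NAND (p OR s)) OR NOT s
De Morgan's: NOT(AND of terms) = OR of negations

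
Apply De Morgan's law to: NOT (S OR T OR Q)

NOT S AND NOT T AND NOT Q
De Morgan's: NOT(OR of terms) = AND of negations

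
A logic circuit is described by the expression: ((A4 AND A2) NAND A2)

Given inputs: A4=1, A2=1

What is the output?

Substituting: ((1 AND 1) NAND 1)
= 0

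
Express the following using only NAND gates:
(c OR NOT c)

((c NAND c) NAND ((c NAND c) NAND (c NAND c)))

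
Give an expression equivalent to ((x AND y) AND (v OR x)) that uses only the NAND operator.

((((x NAND y) NAND (x NAND y)) NAND ((v NAND v) NAND (x NAND x))) NAND (((x NAND y) NAND (x NAND y)) NAND ((v NAND v) NAND (x NAND x))))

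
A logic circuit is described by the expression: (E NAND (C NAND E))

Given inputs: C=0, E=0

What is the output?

Substituting: (0 NAND (0 NAND 0))
= 1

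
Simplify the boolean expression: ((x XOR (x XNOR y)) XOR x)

By XOR self-cancellation ((E XOR v) XOR v = E):
= (x XNOR y)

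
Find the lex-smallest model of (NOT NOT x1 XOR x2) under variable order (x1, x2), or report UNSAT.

x1=0, x2=1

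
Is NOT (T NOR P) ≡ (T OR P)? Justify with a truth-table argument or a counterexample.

Yes, they are equivalent — the two output columns agree on all 4 assignments:
T | P | Expression 1 | Expression 2
-----------------------------------
0 | 0 | 0 | 0
0 | 1 | 1 | 1
1 | 0 | 1 | 1
1 | 1 | 1 | 1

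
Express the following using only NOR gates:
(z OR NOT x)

((z NOR (x NOR x)) NOR (z NOR (x NOR x)))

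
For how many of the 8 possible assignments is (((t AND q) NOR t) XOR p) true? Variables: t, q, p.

Satisfying assignments: (0,0,0), (0,1,0), (1,0,1), (1,1,1)
Count: 4 out of 8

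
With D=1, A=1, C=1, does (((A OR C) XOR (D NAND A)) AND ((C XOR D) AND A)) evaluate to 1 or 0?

Substituting: (((1 OR 1) XOR (1 NAND 1)) AND ((1 XOR 1) AND 1))
= 0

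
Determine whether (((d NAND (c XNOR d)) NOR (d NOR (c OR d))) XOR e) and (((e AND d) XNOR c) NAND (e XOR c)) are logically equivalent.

No. Counterexample: with e=0, c=0, d=0, Expression 1 = 0 but Expression 2 = 1.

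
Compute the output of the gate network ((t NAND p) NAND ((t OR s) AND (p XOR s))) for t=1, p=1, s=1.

Substituting: ((1 NAND 1) NAND ((1 OR 1) AND (1 XOR 1)))
= 1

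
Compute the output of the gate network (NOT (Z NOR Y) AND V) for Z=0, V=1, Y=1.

Substituting: (NOT (0 NOR 1) AND 1)
= 1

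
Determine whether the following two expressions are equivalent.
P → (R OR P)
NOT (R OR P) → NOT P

Yes, Contrapositive is always equivalent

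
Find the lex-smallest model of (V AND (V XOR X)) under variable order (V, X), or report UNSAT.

V=1, X=0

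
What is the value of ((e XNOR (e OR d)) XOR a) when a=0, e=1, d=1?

Substituting: ((1 XNOR (1 OR 1)) XOR 0)
= 1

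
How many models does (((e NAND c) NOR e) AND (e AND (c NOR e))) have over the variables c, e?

No assignment satisfies the expression.
Count: 0 out of 4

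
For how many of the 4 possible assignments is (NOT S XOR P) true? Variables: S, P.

Satisfying assignments: (0,0), (1,1)
Count: 2 out of 4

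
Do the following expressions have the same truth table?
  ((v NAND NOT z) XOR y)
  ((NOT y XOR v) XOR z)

No. Counterexample: with v=0, z=1, y=0, Expression 1 = 1 but Expression 2 = 0.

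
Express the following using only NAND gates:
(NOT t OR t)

(((t NAND t) NAND (t NAND t)) NAND (t NAND t))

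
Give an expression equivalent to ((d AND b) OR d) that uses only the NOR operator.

((((d NOR d) NOR (b NOR b)) NOR d) NOR (((d NOR d) NOR (b NOR b)) NOR d))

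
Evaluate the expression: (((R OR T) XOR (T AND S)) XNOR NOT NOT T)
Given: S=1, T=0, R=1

Substituting: (((1 OR 0) XOR (0 AND 1)) XNOR NOT NOT 0)
= 0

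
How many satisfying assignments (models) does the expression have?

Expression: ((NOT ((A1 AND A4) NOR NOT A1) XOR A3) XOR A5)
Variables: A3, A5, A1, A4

Satisfying assignments: (0,0,0,0), (0,0,0,1), (0,0,1,1), (0,1,1,0), (1,0,1,0), (1,1,0,0), (1,1,0,1), (1,1,1,1)
Count: 8 out of 16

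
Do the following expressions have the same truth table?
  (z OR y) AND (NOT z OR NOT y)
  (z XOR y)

Yes, they are equivalent — the two output columns agree on all 4 assignments:
z | y | Expression 1 | Expression 2
-----------------------------------
0 | 0 | 0 | 0
0 | 1 | 1 | 1
1 | 0 | 1 | 1
1 | 1 | 0 | 0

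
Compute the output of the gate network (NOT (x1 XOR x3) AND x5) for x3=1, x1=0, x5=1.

Substituting: (NOT (0 XOR 1) AND 1)
= 0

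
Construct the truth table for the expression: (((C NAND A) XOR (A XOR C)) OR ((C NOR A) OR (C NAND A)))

A | C | Output
--------------
0 | 0 | 1
0 | 1 | 1
1 | 0 | 1
1 | 1 | 0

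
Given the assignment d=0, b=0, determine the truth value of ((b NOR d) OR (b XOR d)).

Substituting: ((0 NOR 0) OR (0 XOR 0))
= 1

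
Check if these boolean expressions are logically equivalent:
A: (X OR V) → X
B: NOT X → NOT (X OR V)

Yes, Contrapositive is always equivalent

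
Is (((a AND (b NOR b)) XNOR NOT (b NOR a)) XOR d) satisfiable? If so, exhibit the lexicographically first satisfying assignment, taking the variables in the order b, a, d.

b=0, a=0, d=0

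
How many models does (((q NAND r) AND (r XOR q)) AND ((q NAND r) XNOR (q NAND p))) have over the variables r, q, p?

Satisfying assignments: (0,1,0), (1,0,0), (1,0,1)
Count: 3 out of 8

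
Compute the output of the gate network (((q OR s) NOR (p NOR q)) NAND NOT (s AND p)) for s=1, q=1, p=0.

Substituting: (((1 OR 1) NOR (0 NOR 1)) NAND NOT (1 AND 0))
= 1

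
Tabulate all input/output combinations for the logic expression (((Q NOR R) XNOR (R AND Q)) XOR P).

P | Q | R | Output
------------------
0 | 0 | 0 | 0
0 | 0 | 1 | 1
0 | 1 | 0 | 1
0 | 1 | 1 | 0
1 | 0 | 0 | 1
1 | 0 | 1 | 0
1 | 1 | 0 | 0
1 | 1 | 1 | 1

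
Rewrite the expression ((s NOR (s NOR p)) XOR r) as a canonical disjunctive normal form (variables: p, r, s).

(NOT p AND r AND NOT s) OR (NOT p AND r AND s) OR (p AND NOT r AND NOT s) OR (p AND r AND s)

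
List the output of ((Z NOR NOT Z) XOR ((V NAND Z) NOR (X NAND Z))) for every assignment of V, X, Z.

V | X | Z | Output
------------------
0 | 0 | 0 | 0
0 | 0 | 1 | 0
0 | 1 | 0 | 0
0 | 1 | 1 | 0
1 | 0 | 0 | 0
1 | 0 | 1 | 0
1 | 1 | 0 | 0
1 | 1 | 1 | 1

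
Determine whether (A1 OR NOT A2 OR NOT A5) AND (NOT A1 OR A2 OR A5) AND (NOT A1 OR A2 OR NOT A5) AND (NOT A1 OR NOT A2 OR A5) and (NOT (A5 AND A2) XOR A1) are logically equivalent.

Yes, they are equivalent — the two output columns agree on all 8 assignments:
A1 | A2 | A5 | Expression 1 | Expression 2
------------------------------------------
0 | 0 | 0 | 1 | 1
0 | 0 | 1 | 1 | 1
0 | 1 | 0 | 1 | 1
0 | 1 | 1 | 0 | 0
1 | 0 | 0 | 0 | 0
1 | 0 | 1 | 0 | 0
1 | 1 | 0 | 0 | 0
1 | 1 | 1 | 1 | 1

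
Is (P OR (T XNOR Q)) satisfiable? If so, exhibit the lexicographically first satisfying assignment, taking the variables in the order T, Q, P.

T=0, Q=0, P=0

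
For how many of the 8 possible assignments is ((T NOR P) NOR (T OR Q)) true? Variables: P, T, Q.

Satisfying assignments: (1,0,0)
Count: 1 out of 8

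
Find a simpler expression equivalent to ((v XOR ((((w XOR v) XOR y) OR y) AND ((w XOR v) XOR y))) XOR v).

By XOR self-cancellation ((E XOR v) XOR v = E) then absorption (E AND (E OR v) = E):
= ((w XOR v) XOR y)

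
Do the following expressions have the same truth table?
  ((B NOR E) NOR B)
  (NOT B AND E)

Yes, they are equivalent — the two output columns agree on all 4 assignments:
B | E | Expression 1 | Expression 2
-----------------------------------
0 | 0 | 0 | 0
0 | 1 | 1 | 1
1 | 0 | 0 | 0
1 | 1 | 0 | 0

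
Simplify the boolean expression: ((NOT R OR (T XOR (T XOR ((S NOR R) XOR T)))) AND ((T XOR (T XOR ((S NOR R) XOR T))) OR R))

By distribution ((E OR v) AND (E OR NOT v) = E) then XOR self-cancellation ((E XOR v) XOR v = E):
= ((S NOR R) XOR T)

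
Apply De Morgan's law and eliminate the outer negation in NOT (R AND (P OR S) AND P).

NOT R OR NOT (P OR S) OR NOT P
De Morgan's: NOT(AND of terms) = OR of negations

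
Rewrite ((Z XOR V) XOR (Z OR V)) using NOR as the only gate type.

((((((((Z NOR V) NOR (Z NOR V)) NOR ((Z NOR V) NOR (Z NOR V))) NOR ((((Z NOR Z) NOR (V NOR V)) NOR ((Z NOR Z) NOR (V NOR V))) NOR (((Z NOR Z) NOR (V NOR V)) NOR ((Z NOR Z) NOR (V NOR V))))) NOR ((Z NOR V) NOR (Z NOR V))) NOR (((((Z NOR V) NOR (Z NOR V)) NOR ((Z NOR V) NOR (Z NOR V))) NOR ((((Z NOR Z) NOR (V NOR V)) NOR ((Z NOR Z) NOR (V NOR V))) NOR (((Z NOR Z) NOR (V NOR V)) NOR ((Z NOR Z) NOR (V NOR V))))) NOR ((Z NOR V) NOR (Z NOR V)))) NOR ((((((Z NOR V) NOR (Z NOR V)) NOR ((Z NOR V) NOR (Z NOR V))) NOR ((((Z NOR Z) NOR (V NOR V)) NOR ((Z NOR Z) NOR (V NOR V))) NOR (((Z NOR Z) NOR (V NOR V)) NOR ((Z NOR Z) NOR (V NOR V))))) NOR ((Z NOR V) NOR (Z NOR V))) NOR (((((Z NOR V) NOR (Z NOR V)) NOR ((Z NOR V) NOR (Z NOR V))) NOR ((((Z NOR Z) NOR (V NOR V)) NOR ((Z NOR Z) NOR (V NOR V))) NOR (((Z NOR Z) NOR (V NOR V)) NOR ((Z NOR Z) NOR (V NOR V))))) NOR ((Z NOR V) NOR (Z NOR V))))) NOR ((((((((Z NOR V) NOR (Z NOR V)) NOR ((Z NOR V) NOR (Z NOR V))) NOR ((((Z NOR Z) NOR (V NOR V)) NOR ((Z NOR Z) NOR (V NOR V))) NOR (((Z NOR Z) NOR (V NOR V)) NOR ((Z NOR Z) NOR (V NOR V))))) NOR ((((Z NOR V) NOR (Z NOR V)) NOR ((Z NOR V) NOR (Z NOR V))) NOR ((((Z NOR Z) NOR (V NOR V)) NOR ((Z NOR Z) NOR (V NOR V))) NOR (((Z NOR Z) NOR (V NOR V)) NOR ((Z NOR Z) NOR (V NOR V)))))) NOR (((Z NOR V) NOR (Z NOR V)) NOR ((Z NOR V) NOR (Z NOR V)))) NOR ((((((Z NOR V) NOR (Z NOR V)) NOR ((Z NOR V) NOR (Z NOR V))) NOR ((((Z NOR Z) NOR (V NOR V)) NOR ((Z NOR Z) NOR (V NOR V))) NOR (((Z NOR Z) NOR (V NOR V)) NOR ((Z NOR Z) NOR (V NOR V))))) NOR ((((Z NOR V) NOR (Z NOR V)) NOR ((Z NOR V) NOR (Z NOR V))) NOR ((((Z NOR Z) NOR (V NOR V)) NOR ((Z NOR Z) NOR (V NOR V))) NOR (((Z NOR Z) NOR (V NOR V)) NOR ((Z NOR Z) NOR (V NOR V)))))) NOR (((Z NOR V) NOR (Z NOR V)) NOR ((Z NOR V) NOR (Z NOR V))))) NOR (((((((Z NOR V) NOR (Z NOR V)) NOR ((Z NOR V) NOR (Z NOR V))) NOR ((((Z NOR Z) NOR (V NOR V)) NOR ((Z NOR Z) NOR (V NOR V))) NOR (((Z NOR Z) NOR (V NOR V)) NOR ((Z NOR Z) NOR (V NOR V))))) NOR ((((Z NOR V) NOR (Z NOR V)) NOR ((Z NOR V) NOR (Z NOR V))) NOR ((((Z NOR Z) NOR (V NOR V)) NOR ((Z NOR Z) NOR (V NOR V))) NOR (((Z NOR Z) NOR (V NOR V)) NOR ((Z NOR Z) NOR (V NOR V)))))) NOR (((Z NOR V) NOR (Z NOR V)) NOR ((Z NOR V) NOR (Z NOR V)))) NOR ((((((Z NOR V) NOR (Z NOR V)) NOR ((Z NOR V) NOR (Z NOR V))) NOR ((((Z NOR Z) NOR (V NOR V)) NOR ((Z NOR Z) NOR (V NOR V))) NOR (((Z NOR Z) NOR (V NOR V)) NOR ((Z NOR Z) NOR (V NOR V))))) NOR ((((Z NOR V) NOR (Z NOR V)) NOR ((Z NOR V) NOR (Z NOR V))) NOR ((((Z NOR Z) NOR (V NOR V)) NOR ((Z NOR Z) NOR (V NOR V))) NOR (((Z NOR Z) NOR (V NOR V)) NOR ((Z NOR Z) NOR (V NOR V)))))) NOR (((Z NOR V) NOR (Z NOR V)) NOR ((Z NOR V) NOR (Z NOR V)))))))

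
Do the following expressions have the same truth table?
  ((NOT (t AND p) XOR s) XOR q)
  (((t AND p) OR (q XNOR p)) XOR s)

No. Counterexample: with s=0, q=0, p=1, t=0, Expression 1 = 1 but Expression 2 = 0.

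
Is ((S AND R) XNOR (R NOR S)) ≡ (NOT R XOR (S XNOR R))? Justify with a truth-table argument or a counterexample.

No. Counterexample: with R=1, S=0, Expression 1 = 1 but Expression 2 = 0.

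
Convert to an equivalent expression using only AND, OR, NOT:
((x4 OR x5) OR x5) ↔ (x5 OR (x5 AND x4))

(((x4 OR x5) OR x5) AND (x5 OR (x5 AND x4))) OR (NOT ((x4 OR x5) OR x5) AND NOT (x5 OR (x5 AND x4)))
(Biconditional = both true or both false)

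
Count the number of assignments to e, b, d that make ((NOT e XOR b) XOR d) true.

Satisfying assignments: (0,0,0), (0,1,1), (1,0,1), (1,1,0)
Count: 4 out of 8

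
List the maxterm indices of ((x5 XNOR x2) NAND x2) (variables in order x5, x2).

ΠM(3) = (NOT x5 OR NOT x2)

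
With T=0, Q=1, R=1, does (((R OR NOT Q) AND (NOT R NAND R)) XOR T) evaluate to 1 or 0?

Substituting: (((1 OR NOT 1) AND (NOT 1 NAND 1)) XOR 0)
= 1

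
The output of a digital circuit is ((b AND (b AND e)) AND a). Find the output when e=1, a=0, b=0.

Substituting: ((0 AND (0 AND 1)) AND 0)
= 0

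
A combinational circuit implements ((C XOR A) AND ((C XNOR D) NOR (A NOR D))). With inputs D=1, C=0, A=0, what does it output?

Substituting: ((0 XOR 0) AND ((0 XNOR 1) NOR (0 NOR 1)))
= 0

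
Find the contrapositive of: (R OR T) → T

Contrapositive: NOT T → NOT (R OR T)
Note: A statement and its contrapositive are logically equivalent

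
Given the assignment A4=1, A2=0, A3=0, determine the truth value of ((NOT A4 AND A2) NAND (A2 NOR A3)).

Substituting: ((NOT 1 AND 0) NAND (0 NOR 0))
= 1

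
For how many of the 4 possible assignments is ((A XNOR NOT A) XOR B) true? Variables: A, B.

Satisfying assignments: (0,1), (1,1)
Count: 2 out of 4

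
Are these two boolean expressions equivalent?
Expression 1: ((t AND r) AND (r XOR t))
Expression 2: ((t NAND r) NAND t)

No. Counterexample: with t=0, r=0, Expression 1 = 0 but Expression 2 = 1.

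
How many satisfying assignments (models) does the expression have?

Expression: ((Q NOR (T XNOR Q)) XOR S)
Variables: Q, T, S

Satisfying assignments: (0,0,1), (0,1,0), (1,0,1), (1,1,1)
Count: 4 out of 8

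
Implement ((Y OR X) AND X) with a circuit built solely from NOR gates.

((((Y NOR X) NOR (Y NOR X)) NOR ((Y NOR X) NOR (Y NOR X))) NOR (X NOR X))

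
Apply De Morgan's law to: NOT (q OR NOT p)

NOT q AND p
De Morgan's: NOT(OR of terms) = AND of negations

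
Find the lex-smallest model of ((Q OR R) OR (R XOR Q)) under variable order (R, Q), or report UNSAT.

R=0, Q=1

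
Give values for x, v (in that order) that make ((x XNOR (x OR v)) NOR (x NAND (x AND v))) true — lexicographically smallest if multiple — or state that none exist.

UNSATISFIABLE - no assignment makes this expression true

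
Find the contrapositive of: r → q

Contrapositive: NOT q → NOT r
Note: A statement and its contrapositive are logically equivalent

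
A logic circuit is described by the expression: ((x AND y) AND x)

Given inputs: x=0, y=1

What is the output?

Substituting: ((0 AND 1) AND 0)
= 0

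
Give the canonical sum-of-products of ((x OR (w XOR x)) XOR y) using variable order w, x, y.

Σm(1, 2, 4, 6) = (NOT w AND NOT x AND y) OR (NOT w AND x AND NOT y) OR (w AND NOT x AND NOT y) OR (w AND x AND NOT y)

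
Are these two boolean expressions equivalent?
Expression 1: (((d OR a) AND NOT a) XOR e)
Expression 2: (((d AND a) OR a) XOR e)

No. Counterexample: with e=0, a=0, d=1, Expression 1 = 1 but Expression 2 = 0.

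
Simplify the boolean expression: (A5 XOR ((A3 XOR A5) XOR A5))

By XOR self-cancellation ((E XOR v) XOR v = E):
= (A3 XOR A5)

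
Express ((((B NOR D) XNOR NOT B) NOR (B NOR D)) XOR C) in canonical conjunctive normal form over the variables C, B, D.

(C OR B OR D) AND (C OR NOT B OR D) AND (C OR NOT B OR NOT D) AND (NOT C OR B OR NOT D)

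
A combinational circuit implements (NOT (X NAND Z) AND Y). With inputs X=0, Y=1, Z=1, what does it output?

Substituting: (NOT (0 NAND 1) AND 1)
= 0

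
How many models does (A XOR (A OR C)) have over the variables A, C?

Satisfying assignments: (0,1)
Count: 1 out of 4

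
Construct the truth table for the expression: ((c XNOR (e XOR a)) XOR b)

e | b | c | a | Output
----------------------
0 | 0 | 0 | 0 | 1
0 | 0 | 0 | 1 | 0
0 | 0 | 1 | 0 | 0
0 | 0 | 1 | 1 | 1
0 | 1 | 0 | 0 | 0
0 | 1 | 0 | 1 | 1
0 | 1 | 1 | 0 | 1
0 | 1 | 1 | 1 | 0
1 | 0 | 0 | 0 | 0
1 | 0 | 0 | 1 | 1
1 | 0 | 1 | 0 | 1
1 | 0 | 1 | 1 | 0
1 | 1 | 0 | 0 | 1
1 | 1 | 0 | 1 | 0
1 | 1 | 1 | 0 | 0
1 | 1 | 1 | 1 | 1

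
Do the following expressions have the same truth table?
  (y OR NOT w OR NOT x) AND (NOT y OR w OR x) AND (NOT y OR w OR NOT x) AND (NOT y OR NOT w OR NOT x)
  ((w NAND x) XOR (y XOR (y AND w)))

Yes, they are equivalent — the two output columns agree on all 8 assignments:
y | w | x | Expression 1 | Expression 2
---------------------------------------
0 | 0 | 0 | 1 | 1
0 | 0 | 1 | 1 | 1
0 | 1 | 0 | 1 | 1
0 | 1 | 1 | 0 | 0
1 | 0 | 0 | 0 | 0
1 | 0 | 1 | 0 | 0
1 | 1 | 0 | 1 | 1
1 | 1 | 1 | 0 | 0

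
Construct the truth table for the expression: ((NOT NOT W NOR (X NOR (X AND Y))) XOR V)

X | W | Y | V | Output
----------------------
0 | 0 | 0 | 0 | 0
0 | 0 | 0 | 1 | 1
0 | 0 | 1 | 0 | 0
0 | 0 | 1 | 1 | 1
0 | 1 | 0 | 0 | 0
0 | 1 | 0 | 1 | 1
0 | 1 | 1 | 0 | 0
0 | 1 | 1 | 1 | 1
1 | 0 | 0 | 0 | 1
1 | 0 | 0 | 1 | 0
1 | 0 | 1 | 0 | 1
1 | 0 | 1 | 1 | 0
1 | 1 | 0 | 0 | 0
1 | 1 | 0 | 1 | 1
1 | 1 | 1 | 0 | 0
1 | 1 | 1 | 1 | 1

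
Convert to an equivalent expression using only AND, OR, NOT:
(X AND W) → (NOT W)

NOT (X AND W) OR (NOT W)
(Implication elimination: A → B = NOT A OR B)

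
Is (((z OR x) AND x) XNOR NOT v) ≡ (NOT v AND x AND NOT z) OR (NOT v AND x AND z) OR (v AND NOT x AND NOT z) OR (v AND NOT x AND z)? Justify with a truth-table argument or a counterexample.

Yes, they are equivalent — the two output columns agree on all 8 assignments:
v | x | z | Expression 1 | Expression 2
---------------------------------------
0 | 0 | 0 | 0 | 0
0 | 0 | 1 | 0 | 0
0 | 1 | 0 | 1 | 1
0 | 1 | 1 | 1 | 1
1 | 0 | 0 | 1 | 1
1 | 0 | 1 | 1 | 1
1 | 1 | 0 | 0 | 0
1 | 1 | 1 | 0 | 0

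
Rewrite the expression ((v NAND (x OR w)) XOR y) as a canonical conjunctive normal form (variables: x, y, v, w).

(x OR y OR NOT v OR NOT w) AND (x OR NOT y OR v OR w) AND (x OR NOT y OR v OR NOT w) AND (x OR NOT y OR NOT v OR w) AND (NOT x OR y OR NOT v OR w) AND (NOT x OR y OR NOT v OR NOT w) AND (NOT x OR NOT y OR v OR w) AND (NOT x OR NOT y OR v OR NOT w)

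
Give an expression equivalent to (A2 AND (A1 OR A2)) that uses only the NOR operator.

((A2 NOR A2) NOR (((A1 NOR A2) NOR (A1 NOR A2)) NOR ((A1 NOR A2) NOR (A1 NOR A2))))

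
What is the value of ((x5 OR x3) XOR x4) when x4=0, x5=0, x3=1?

Substituting: ((0 OR 1) XOR 0)
= 1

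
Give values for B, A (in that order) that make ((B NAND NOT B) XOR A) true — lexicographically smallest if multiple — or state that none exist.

B=0, A=0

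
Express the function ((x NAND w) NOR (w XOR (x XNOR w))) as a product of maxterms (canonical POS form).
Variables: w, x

ΠM(0, 1, 2) = (w OR x) AND (w OR NOT x) AND (NOT w OR x)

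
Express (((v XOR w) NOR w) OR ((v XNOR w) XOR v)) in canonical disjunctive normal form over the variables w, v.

(NOT w AND NOT v) OR (NOT w AND v)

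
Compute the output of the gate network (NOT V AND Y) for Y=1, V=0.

Substituting: (NOT 0 AND 1)
= 1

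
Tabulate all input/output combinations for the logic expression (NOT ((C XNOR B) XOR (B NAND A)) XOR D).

D | B | C | A | Output
----------------------
0 | 0 | 0 | 0 | 1
0 | 0 | 0 | 1 | 1
0 | 0 | 1 | 0 | 0
0 | 0 | 1 | 1 | 0
0 | 1 | 0 | 0 | 0
0 | 1 | 0 | 1 | 1
0 | 1 | 1 | 0 | 1
0 | 1 | 1 | 1 | 0
1 | 0 | 0 | 0 | 0
1 | 0 | 0 | 1 | 0
1 | 0 | 1 | 0 | 1
1 | 0 | 1 | 1 | 1
1 | 1 | 0 | 0 | 1
1 | 1 | 0 | 1 | 0
1 | 1 | 1 | 0 | 0
1 | 1 | 1 | 1 | 1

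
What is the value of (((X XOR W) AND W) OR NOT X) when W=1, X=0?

Substituting: (((0 XOR 1) AND 1) OR NOT 0)
= 1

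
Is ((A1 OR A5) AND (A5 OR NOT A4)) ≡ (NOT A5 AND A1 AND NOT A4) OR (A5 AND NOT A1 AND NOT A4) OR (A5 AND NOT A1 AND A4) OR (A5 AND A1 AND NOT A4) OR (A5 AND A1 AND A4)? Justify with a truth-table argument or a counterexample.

Yes, they are equivalent — the two output columns agree on all 8 assignments:
A5 | A1 | A4 | Expression 1 | Expression 2
------------------------------------------
0 | 0 | 0 | 0 | 0
0 | 0 | 1 | 0 | 0
0 | 1 | 0 | 1 | 1
0 | 1 | 1 | 0 | 0
1 | 0 | 0 | 1 | 1
1 | 0 | 1 | 1 | 1
1 | 1 | 0 | 1 | 1
1 | 1 | 1 | 1 | 1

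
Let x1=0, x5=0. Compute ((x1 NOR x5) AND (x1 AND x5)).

Substituting: ((0 NOR 0) AND (0 AND 0))
= 0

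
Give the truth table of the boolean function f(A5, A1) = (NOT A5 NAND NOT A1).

A5 | A1 | Output
----------------
0 | 0 | 0
0 | 1 | 1
1 | 0 | 1
1 | 1 | 1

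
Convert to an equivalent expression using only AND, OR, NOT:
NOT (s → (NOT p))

s AND p
(Negated implication: NOT(A → B) = A AND NOT B)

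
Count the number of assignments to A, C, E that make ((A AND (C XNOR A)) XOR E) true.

Satisfying assignments: (0,0,1), (0,1,1), (1,0,1), (1,1,0)
Count: 4 out of 8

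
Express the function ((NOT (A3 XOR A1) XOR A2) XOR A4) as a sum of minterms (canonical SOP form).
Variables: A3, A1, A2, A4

Σm(0, 3, 5, 6, 9, 10, 12, 15) = (NOT A3 AND NOT A1 AND NOT A2 AND NOT A4) OR (NOT A3 AND NOT A1 AND A2 AND A4) OR (NOT A3 AND A1 AND NOT A2 AND A4) OR (NOT A3 AND A1 AND A2 AND NOT A4) OR (A3 AND NOT A1 AND NOT A2 AND A4) OR (A3 AND NOT A1 AND A2 AND NOT A4) OR (A3 AND A1 AND NOT A2 AND NOT A4) OR (A3 AND A1 AND A2 AND A4)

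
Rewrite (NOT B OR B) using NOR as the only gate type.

(((B NOR B) NOR B) NOR ((B NOR B) NOR B))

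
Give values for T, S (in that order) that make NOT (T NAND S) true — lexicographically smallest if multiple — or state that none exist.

T=1, S=1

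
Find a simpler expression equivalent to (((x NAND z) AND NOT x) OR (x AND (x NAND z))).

By distribution ((E AND v) OR (E AND NOT v) = E):
= (x NAND z)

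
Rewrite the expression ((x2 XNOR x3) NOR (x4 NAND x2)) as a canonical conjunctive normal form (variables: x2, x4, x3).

(x2 OR x4 OR x3) AND (x2 OR x4 OR NOT x3) AND (x2 OR NOT x4 OR x3) AND (x2 OR NOT x4 OR NOT x3) AND (NOT x2 OR x4 OR x3) AND (NOT x2 OR x4 OR NOT x3) AND (NOT x2 OR NOT x4 OR NOT x3)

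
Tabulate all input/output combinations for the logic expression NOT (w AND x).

w | x | Output
--------------
0 | 0 | 1
0 | 1 | 1
1 | 0 | 1
1 | 1 | 0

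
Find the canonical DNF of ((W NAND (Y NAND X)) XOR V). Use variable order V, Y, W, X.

(NOT V AND NOT Y AND NOT W AND NOT X) OR (NOT V AND NOT Y AND NOT W AND X) OR (NOT V AND Y AND NOT W AND NOT X) OR (NOT V AND Y AND NOT W AND X) OR (NOT V AND Y AND W AND X) OR (V AND NOT Y AND W AND NOT X) OR (V AND NOT Y AND W AND X) OR (V AND Y AND W AND NOT X)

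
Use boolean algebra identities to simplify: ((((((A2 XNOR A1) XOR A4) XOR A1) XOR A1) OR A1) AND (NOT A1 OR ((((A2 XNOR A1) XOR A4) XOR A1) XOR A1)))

By distribution ((E OR v) AND (E OR NOT v) = E) then XOR self-cancellation ((E XOR v) XOR v = E):
= ((A2 XNOR A1) XOR A4)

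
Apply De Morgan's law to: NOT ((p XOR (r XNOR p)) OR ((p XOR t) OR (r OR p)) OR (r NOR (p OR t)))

NOT (p XOR (r XNOR p)) AND NOT ((p XOR t) OR (r OR p)) AND NOT (r NOR (p OR t))
De Morgan's: NOT(OR of terms) = AND of negations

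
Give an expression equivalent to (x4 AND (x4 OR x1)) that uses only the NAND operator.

((x4 NAND ((x4 NAND x4) NAND (x1 NAND x1))) NAND (x4 NAND ((x4 NAND x4) NAND (x1 NAND x1))))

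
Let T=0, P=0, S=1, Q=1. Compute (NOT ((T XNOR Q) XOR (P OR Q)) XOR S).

Substituting: (NOT ((0 XNOR 1) XOR (0 OR 1)) XOR 1)
= 1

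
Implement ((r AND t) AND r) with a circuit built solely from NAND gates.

((((r NAND t) NAND (r NAND t)) NAND r) NAND (((r NAND t) NAND (r NAND t)) NAND r))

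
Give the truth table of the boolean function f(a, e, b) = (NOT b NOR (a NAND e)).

a | e | b | Output
------------------
0 | 0 | 0 | 0
0 | 0 | 1 | 0
0 | 1 | 0 | 0
0 | 1 | 1 | 0
1 | 0 | 0 | 0
1 | 0 | 1 | 0
1 | 1 | 0 | 0
1 | 1 | 1 | 1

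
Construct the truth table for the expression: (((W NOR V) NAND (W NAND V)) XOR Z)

W | V | Z | Output
------------------
0 | 0 | 0 | 0
0 | 0 | 1 | 1
0 | 1 | 0 | 1
0 | 1 | 1 | 0
1 | 0 | 0 | 1
1 | 0 | 1 | 0
1 | 1 | 0 | 1
1 | 1 | 1 | 0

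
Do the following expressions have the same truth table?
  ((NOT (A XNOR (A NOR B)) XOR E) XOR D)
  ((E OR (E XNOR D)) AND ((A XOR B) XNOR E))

No. Counterexample: with A=0, E=0, D=1, B=1, Expression 1 = 1 but Expression 2 = 0.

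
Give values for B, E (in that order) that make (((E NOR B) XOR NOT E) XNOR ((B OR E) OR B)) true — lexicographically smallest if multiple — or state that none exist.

B=0, E=0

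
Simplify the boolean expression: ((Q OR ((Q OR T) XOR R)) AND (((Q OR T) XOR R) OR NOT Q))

By distribution ((E OR v) AND (E OR NOT v) = E):
= ((Q OR T) XOR R)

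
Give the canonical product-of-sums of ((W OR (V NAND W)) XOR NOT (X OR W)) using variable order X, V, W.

ΠM(0, 2) = (X OR V OR W) AND (X OR NOT V OR W)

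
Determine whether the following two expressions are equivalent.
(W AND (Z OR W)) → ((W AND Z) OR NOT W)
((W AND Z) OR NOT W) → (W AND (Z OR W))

No, Converse is not equivalent to original (counterexample: W=0, Z=0)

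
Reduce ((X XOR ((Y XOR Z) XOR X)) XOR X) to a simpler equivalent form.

By XOR self-cancellation ((E XOR v) XOR v = E):
= ((Y XOR Z) XOR X)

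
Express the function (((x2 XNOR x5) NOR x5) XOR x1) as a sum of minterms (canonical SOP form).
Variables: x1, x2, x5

Σm(2, 4, 5, 7) = (NOT x1 AND x2 AND NOT x5) OR (x1 AND NOT x2 AND NOT x5) OR (x1 AND NOT x2 AND x5) OR (x1 AND x2 AND x5)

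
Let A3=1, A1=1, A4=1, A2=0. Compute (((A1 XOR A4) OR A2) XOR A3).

Substituting: (((1 XOR 1) OR 0) XOR 1)
= 1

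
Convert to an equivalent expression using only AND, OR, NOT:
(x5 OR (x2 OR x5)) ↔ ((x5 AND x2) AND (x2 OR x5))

((x5 OR (x2 OR x5)) AND ((x5 AND x2) AND (x2 OR x5))) OR (NOT (x5 OR (x2 OR x5)) AND NOT ((x5 AND x2) AND (x2 OR x5)))
(Biconditional = both true or both false)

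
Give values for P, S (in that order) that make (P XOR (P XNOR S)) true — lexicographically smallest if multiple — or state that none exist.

P=0, S=0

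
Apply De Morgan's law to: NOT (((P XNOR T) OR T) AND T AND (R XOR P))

NOT ((P XNOR T) OR T) OR NOT T OR NOT (R XOR P)
De Morgan's: NOT(AND of terms) = OR of negations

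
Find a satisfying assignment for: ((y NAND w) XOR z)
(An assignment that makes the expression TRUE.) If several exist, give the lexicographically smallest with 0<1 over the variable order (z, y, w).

z=0, y=0, w=0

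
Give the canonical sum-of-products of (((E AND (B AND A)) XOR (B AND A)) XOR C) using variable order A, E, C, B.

Σm(2, 3, 6, 7, 9, 10, 14, 15) = (NOT A AND NOT E AND C AND NOT B) OR (NOT A AND NOT E AND C AND B) OR (NOT A AND E AND C AND NOT B) OR (NOT A AND E AND C AND B) OR (A AND NOT E AND NOT C AND B) OR (A AND NOT E AND C AND NOT B) OR (A AND E AND C AND NOT B) OR (A AND E AND C AND B)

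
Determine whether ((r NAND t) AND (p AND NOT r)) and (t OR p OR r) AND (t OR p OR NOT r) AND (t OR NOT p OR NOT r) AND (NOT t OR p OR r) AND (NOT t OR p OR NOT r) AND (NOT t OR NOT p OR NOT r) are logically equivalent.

Yes, they are equivalent — the two output columns agree on all 8 assignments:
t | p | r | Expression 1 | Expression 2
---------------------------------------
0 | 0 | 0 | 0 | 0
0 | 0 | 1 | 0 | 0
0 | 1 | 0 | 1 | 1
0 | 1 | 1 | 0 | 0
1 | 0 | 0 | 0 | 0
1 | 0 | 1 | 0 | 0
1 | 1 | 0 | 1 | 1
1 | 1 | 1 | 0 | 0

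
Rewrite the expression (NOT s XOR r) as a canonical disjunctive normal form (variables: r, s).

(NOT r AND NOT s) OR (r AND s)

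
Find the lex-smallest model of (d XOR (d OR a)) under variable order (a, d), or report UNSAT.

a=1, d=0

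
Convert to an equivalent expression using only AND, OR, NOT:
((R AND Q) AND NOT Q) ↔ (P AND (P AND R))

(((R AND Q) AND NOT Q) AND (P AND (P AND R))) OR (NOT ((R AND Q) AND NOT Q) AND NOT (P AND (P AND R)))
(Biconditional = both true or both false)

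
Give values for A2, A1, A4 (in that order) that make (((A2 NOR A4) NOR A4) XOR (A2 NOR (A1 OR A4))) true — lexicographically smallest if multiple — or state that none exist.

A2=0, A1=0, A4=0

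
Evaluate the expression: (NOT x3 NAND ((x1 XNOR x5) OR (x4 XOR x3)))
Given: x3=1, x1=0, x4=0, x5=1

Substituting: (NOT 1 NAND ((0 XNOR 1) OR (0 XOR 1)))
= 1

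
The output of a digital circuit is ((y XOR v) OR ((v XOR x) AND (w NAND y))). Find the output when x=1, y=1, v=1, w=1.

Substituting: ((1 XOR 1) OR ((1 XOR 1) AND (1 NAND 1)))
= 0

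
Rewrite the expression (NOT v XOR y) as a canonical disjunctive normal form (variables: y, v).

(NOT y AND NOT v) OR (y AND v)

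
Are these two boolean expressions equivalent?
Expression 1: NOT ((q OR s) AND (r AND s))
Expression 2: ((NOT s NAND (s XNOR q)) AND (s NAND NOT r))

No. Counterexample: with r=0, q=0, s=0, Expression 1 = 1 but Expression 2 = 0.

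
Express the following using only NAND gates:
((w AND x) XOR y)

((((w NAND x) NAND (w NAND x)) NAND (((w NAND x) NAND (w NAND x)) NAND y)) NAND (y NAND (((w NAND x) NAND (w NAND x)) NAND y)))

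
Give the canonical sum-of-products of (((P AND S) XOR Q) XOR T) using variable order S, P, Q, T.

Σm(1, 2, 5, 6, 9, 10, 12, 15) = (NOT S AND NOT P AND NOT Q AND T) OR (NOT S AND NOT P AND Q AND NOT T) OR (NOT S AND P AND NOT Q AND T) OR (NOT S AND P AND Q AND NOT T) OR (S AND NOT P AND NOT Q AND T) OR (S AND NOT P AND Q AND NOT T) OR (S AND P AND NOT Q AND NOT T) OR (S AND P AND Q AND T)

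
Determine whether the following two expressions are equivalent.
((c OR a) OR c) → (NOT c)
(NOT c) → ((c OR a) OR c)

No, Converse is not equivalent to original (counterexample: c=0, a=0)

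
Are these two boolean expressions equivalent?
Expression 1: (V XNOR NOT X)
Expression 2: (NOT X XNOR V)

Yes, they are equivalent — the two output columns agree on all 4 assignments:
X | V | Expression 1 | Expression 2
-----------------------------------
0 | 0 | 0 | 0
0 | 1 | 1 | 1
1 | 0 | 1 | 1
1 | 1 | 0 | 0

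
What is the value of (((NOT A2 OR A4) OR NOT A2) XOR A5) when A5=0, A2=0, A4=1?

Substituting: (((NOT 0 OR 1) OR NOT 0) XOR 0)
= 1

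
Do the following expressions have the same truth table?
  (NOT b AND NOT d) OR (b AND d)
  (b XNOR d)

Yes, they are equivalent — the two output columns agree on all 4 assignments:
b | d | Expression 1 | Expression 2
-----------------------------------
0 | 0 | 1 | 1
0 | 1 | 0 | 0
1 | 0 | 0 | 0
1 | 1 | 1 | 1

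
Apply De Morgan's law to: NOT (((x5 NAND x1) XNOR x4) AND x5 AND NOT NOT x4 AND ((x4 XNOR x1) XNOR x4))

NOT ((x5 NAND x1) XNOR x4) OR NOT x5 OR NOT x4 OR NOT ((x4 XNOR x1) XNOR x4)
De Morgan's: NOT(AND of terms) = OR of negations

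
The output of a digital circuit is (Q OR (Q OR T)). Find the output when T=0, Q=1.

Substituting: (1 OR (1 OR 0))
= 1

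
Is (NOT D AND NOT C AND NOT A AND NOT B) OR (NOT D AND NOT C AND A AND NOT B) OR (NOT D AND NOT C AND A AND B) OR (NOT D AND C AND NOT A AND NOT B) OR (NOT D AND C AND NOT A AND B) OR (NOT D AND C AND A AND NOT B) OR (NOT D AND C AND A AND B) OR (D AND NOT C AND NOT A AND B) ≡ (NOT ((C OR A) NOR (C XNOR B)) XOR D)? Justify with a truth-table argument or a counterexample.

Yes, they are equivalent — the two output columns agree on all 16 assignments:
D | C | A | B | Expression 1 | Expression 2
-------------------------------------------
0 | 0 | 0 | 0 | 1 | 1
0 | 0 | 0 | 1 | 0 | 0
0 | 0 | 1 | 0 | 1 | 1
0 | 0 | 1 | 1 | 1 | 1
0 | 1 | 0 | 0 | 1 | 1
0 | 1 | 0 | 1 | 1 | 1
0 | 1 | 1 | 0 | 1 | 1
0 | 1 | 1 | 1 | 1 | 1
1 | 0 | 0 | 0 | 0 | 0
1 | 0 | 0 | 1 | 1 | 1
1 | 0 | 1 | 0 | 0 | 0
1 | 0 | 1 | 1 | 0 | 0
1 | 1 | 0 | 0 | 0 | 0
1 | 1 | 0 | 1 | 0 | 0
1 | 1 | 1 | 0 | 0 | 0
1 | 1 | 1 | 1 | 0 | 0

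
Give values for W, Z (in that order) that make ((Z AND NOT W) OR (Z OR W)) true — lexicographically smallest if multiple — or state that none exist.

W=0, Z=1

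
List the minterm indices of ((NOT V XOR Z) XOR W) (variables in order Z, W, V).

Σm(0, 3, 5, 6) = (NOT Z AND NOT W AND NOT V) OR (NOT Z AND W AND V) OR (Z AND NOT W AND V) OR (Z AND W AND NOT V)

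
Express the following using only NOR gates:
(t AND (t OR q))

((t NOR t) NOR (((t NOR q) NOR (t NOR q)) NOR ((t NOR q) NOR (t NOR q))))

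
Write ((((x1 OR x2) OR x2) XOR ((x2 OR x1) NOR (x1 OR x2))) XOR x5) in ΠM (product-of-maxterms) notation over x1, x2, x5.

ΠM(1, 3, 5, 7) = (x1 OR x2 OR NOT x5) AND (x1 OR NOT x2 OR NOT x5) AND (NOT x1 OR x2 OR NOT x5) AND (NOT x1 OR NOT x2 OR NOT x5)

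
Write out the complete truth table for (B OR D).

D | B | Output
--------------
0 | 0 | 0
0 | 1 | 1
1 | 0 | 1
1 | 1 | 1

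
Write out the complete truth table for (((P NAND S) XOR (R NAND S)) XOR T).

R | S | T | P | Output
----------------------
0 | 0 | 0 | 0 | 0
0 | 0 | 0 | 1 | 0
0 | 0 | 1 | 0 | 1
0 | 0 | 1 | 1 | 1
0 | 1 | 0 | 0 | 0
0 | 1 | 0 | 1 | 1
0 | 1 | 1 | 0 | 1
0 | 1 | 1 | 1 | 0
1 | 0 | 0 | 0 | 0
1 | 0 | 0 | 1 | 0
1 | 0 | 1 | 0 | 1
1 | 0 | 1 | 1 | 1
1 | 1 | 0 | 0 | 1
1 | 1 | 0 | 1 | 0
1 | 1 | 1 | 0 | 0
1 | 1 | 1 | 1 | 1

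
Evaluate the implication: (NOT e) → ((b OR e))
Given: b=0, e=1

Antecedent (NOT e) = 0; consequent ((b OR e)) = 1.
0 → 1 = 1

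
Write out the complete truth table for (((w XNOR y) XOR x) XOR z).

y | x | w | z | Output
----------------------
0 | 0 | 0 | 0 | 1
0 | 0 | 0 | 1 | 0
0 | 0 | 1 | 0 | 0
0 | 0 | 1 | 1 | 1
0 | 1 | 0 | 0 | 0
0 | 1 | 0 | 1 | 1
0 | 1 | 1 | 0 | 1
0 | 1 | 1 | 1 | 0
1 | 0 | 0 | 0 | 0
1 | 0 | 0 | 1 | 1
1 | 0 | 1 | 0 | 1
1 | 0 | 1 | 1 | 0
1 | 1 | 0 | 0 | 1
1 | 1 | 0 | 1 | 0
1 | 1 | 1 | 0 | 0
1 | 1 | 1 | 1 | 1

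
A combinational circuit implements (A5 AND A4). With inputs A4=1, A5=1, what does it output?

Substituting: (1 AND 1)
= 1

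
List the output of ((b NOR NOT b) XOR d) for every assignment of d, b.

d | b | Output
--------------
0 | 0 | 0
0 | 1 | 0
1 | 0 | 1
1 | 1 | 1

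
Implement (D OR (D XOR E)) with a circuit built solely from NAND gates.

((D NAND D) NAND (((D NAND (D NAND E)) NAND (E NAND (D NAND E))) NAND ((D NAND (D NAND E)) NAND (E NAND (D NAND E)))))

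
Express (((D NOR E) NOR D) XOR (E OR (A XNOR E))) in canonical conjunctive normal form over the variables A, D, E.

(A OR D OR NOT E) AND (NOT A OR D OR E) AND (NOT A OR D OR NOT E) AND (NOT A OR NOT D OR E)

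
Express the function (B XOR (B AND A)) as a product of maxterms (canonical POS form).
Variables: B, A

ΠM(0, 1, 3) = (B OR A) AND (B OR NOT A) AND (NOT B OR NOT A)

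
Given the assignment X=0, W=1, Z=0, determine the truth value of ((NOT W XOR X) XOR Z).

Substituting: ((NOT 1 XOR 0) XOR 0)
= 0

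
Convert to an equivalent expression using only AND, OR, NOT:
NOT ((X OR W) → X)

(X OR W) AND NOT X
(Negated implication: NOT(A → B) = A AND NOT B)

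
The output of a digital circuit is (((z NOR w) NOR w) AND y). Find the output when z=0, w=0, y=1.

Substituting: (((0 NOR 0) NOR 0) AND 1)
= 0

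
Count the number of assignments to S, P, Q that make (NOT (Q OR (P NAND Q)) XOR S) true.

Satisfying assignments: (1,0,0), (1,0,1), (1,1,0), (1,1,1)
Count: 4 out of 8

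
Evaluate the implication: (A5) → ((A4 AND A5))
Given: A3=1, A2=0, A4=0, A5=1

Antecedent (A5) = 1; consequent ((A4 AND A5)) = 0.
1 → 0 = 0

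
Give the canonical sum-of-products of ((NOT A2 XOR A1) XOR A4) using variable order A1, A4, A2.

Σm(0, 3, 5, 6) = (NOT A1 AND NOT A4 AND NOT A2) OR (NOT A1 AND A4 AND A2) OR (A1 AND NOT A4 AND A2) OR (A1 AND A4 AND NOT A2)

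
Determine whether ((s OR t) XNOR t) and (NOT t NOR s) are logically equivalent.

No. Counterexample: with t=0, s=0, Expression 1 = 1 but Expression 2 = 0.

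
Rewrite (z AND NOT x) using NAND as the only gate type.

((z NAND (x NAND x)) NAND (z NAND (x NAND x)))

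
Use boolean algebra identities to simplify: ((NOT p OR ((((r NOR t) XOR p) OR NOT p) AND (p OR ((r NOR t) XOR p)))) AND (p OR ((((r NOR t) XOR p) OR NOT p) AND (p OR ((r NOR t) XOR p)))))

By distribution ((E OR v) AND (E OR NOT v) = E) then distribution ((E OR v) AND (E OR NOT v) = E):
= ((r NOR t) XOR p)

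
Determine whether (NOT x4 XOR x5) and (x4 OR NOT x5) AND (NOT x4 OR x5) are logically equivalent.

Yes, they are equivalent — the two output columns agree on all 4 assignments:
x4 | x5 | Expression 1 | Expression 2
-------------------------------------
0 | 0 | 1 | 1
0 | 1 | 0 | 0
1 | 0 | 0 | 0
1 | 1 | 1 | 1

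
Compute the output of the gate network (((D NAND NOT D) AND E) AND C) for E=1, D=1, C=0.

Substituting: (((1 NAND NOT 1) AND 1) AND 0)
= 0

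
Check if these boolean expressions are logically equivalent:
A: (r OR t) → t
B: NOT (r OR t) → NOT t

No, Inverse is not equivalent to original (counterexample: r=1, t=0)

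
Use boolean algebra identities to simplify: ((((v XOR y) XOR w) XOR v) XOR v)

By XOR self-cancellation ((E XOR v) XOR v = E):
= ((v XOR y) XOR w)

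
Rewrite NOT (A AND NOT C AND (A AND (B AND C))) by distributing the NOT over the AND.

NOT A OR C OR NOT (A AND (B AND C))
De Morgan's: NOT(AND of terms) = OR of negations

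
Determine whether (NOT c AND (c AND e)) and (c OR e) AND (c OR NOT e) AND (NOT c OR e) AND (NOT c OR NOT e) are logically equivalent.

Yes, they are equivalent — the two output columns agree on all 4 assignments:
c | e | Expression 1 | Expression 2
-----------------------------------
0 | 0 | 0 | 0
0 | 1 | 0 | 0
1 | 0 | 0 | 0
1 | 1 | 0 | 0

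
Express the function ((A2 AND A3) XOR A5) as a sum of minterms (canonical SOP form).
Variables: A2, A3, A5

Σm(1, 3, 5, 6) = (NOT A2 AND NOT A3 AND A5) OR (NOT A2 AND A3 AND A5) OR (A2 AND NOT A3 AND A5) OR (A2 AND A3 AND NOT A5)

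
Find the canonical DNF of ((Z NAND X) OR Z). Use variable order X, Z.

(NOT X AND NOT Z) OR (NOT X AND Z) OR (X AND NOT Z) OR (X AND Z)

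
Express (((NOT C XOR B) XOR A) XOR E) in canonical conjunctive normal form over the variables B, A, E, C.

(B OR A OR E OR NOT C) AND (B OR A OR NOT E OR C) AND (B OR NOT A OR E OR C) AND (B OR NOT A OR NOT E OR NOT C) AND (NOT B OR A OR E OR C) AND (NOT B OR A OR NOT E OR NOT C) AND (NOT B OR NOT A OR E OR NOT C) AND (NOT B OR NOT A OR NOT E OR C)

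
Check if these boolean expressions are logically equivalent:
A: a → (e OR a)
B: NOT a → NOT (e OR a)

No, Inverse is not equivalent to original (counterexample: a=0, e=1)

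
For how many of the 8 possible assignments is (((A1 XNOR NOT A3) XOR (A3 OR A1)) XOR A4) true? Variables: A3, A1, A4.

Satisfying assignments: (0,0,1), (0,1,1), (1,0,1), (1,1,0)
Count: 4 out of 8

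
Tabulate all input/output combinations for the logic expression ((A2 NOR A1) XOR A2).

A1 | A2 | Output
----------------
0 | 0 | 1
0 | 1 | 1
1 | 0 | 0
1 | 1 | 1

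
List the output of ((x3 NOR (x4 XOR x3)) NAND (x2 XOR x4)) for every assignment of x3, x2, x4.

x3 | x2 | x4 | Output
---------------------
0 | 0 | 0 | 1
0 | 0 | 1 | 1
0 | 1 | 0 | 0
0 | 1 | 1 | 1
1 | 0 | 0 | 1
1 | 0 | 1 | 1
1 | 1 | 0 | 1
1 | 1 | 1 | 1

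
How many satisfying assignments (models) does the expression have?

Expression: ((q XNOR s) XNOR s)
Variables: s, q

Satisfying assignments: (0,1), (1,1)
Count: 2 out of 4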